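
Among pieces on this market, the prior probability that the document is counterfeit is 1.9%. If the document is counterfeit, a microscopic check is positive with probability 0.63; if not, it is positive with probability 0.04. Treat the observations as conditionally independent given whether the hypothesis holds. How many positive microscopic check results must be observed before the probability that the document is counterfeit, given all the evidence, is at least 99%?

4

Prior odds = 0.019/0.981 = 19/981.
Likelihood ratio of a positive = 0.63/0.04 = 15.75.
Target odds: 0.99 ÷ 0.01 = 99.
Require 15.75ⁿ ≥ 99 ÷ (19/981) = 97119/19.
15.75³ = 3906.984375 falls short of 97119/19 but 15.75⁴ = 15752961/256 reaches it, so n = 4.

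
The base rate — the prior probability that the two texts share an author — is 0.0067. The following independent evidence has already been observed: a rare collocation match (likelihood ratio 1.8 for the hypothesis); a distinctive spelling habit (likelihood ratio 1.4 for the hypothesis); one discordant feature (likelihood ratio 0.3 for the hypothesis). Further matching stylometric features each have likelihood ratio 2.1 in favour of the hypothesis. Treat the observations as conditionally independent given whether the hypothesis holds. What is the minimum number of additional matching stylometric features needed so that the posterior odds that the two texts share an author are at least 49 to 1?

Prior odds = 0.0067/0.9933 = 67/9933.
Combined Bayes factor of the evidence already in hand = 1.8 × 1.4 × 0.3 = 0.756.
Odds after that evidence = (67/9933) × 0.756 = 603/118250.
Target odds = 49.
Need 2.1ⁿ ≥ 49 ÷ (603/118250) = 5794250/603.
2.1¹² ≈7355.83 falls short of 5794250/603 but 2.1¹³ ≈15447.2 reaches it, so n = 13.

13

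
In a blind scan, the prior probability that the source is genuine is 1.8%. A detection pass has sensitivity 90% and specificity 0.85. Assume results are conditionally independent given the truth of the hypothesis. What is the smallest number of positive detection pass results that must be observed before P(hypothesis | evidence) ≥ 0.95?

Prior odds = 0.018/0.982 = 9/491.
False-positive rate = 1 − 0.85 = 0.15; likelihood ratio of a positive = 0.9/0.15 = 6.
Target posterior odds = 0.95/0.05 = 19.
Require 6ⁿ ≥ 19 ÷ (9/491) = 9329/9.
6³ = 216 falls short of 9329/9 but 6⁴ = 1296 reaches it, so n = 4.

4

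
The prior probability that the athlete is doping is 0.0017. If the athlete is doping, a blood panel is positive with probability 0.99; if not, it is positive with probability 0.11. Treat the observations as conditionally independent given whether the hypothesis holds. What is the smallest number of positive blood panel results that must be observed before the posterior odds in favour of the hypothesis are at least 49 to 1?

Prior odds: 0.0017 ÷ 0.9983 = 17/9983.
Likelihood ratio of a positive = 0.99/0.11 = 9.
Target odds = 49.
Need (17/9983) × 9ⁿ ≥ 49, i.e. 9ⁿ ≥ 489167/17.
9⁴ = 6561 falls short of 489167/17 but 9⁵ = 59049 reaches it, so n = 5.

5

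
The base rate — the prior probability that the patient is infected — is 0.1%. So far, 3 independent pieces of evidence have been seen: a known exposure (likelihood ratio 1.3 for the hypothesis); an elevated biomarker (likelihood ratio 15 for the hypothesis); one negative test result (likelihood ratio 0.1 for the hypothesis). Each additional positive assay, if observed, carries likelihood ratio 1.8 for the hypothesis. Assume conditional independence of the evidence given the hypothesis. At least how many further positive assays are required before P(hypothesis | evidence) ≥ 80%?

Prior odds = 0.001/0.999 = 1/999.
Combined Bayes factor of the evidence already in hand = 1.3 × 15 × 0.1 = 1.95.
Odds after that evidence = (1/999) × 1.95 = 13/6660.
Target odds = 0.8/0.2 = 4.
Need 1.8ⁿ ≥ 4 ÷ (13/6660) = 26640/13.
1.8¹² ≈1156.83 falls short of 26640/13 but 1.8¹³ ≈2082.3 reaches it, so n = 13.

13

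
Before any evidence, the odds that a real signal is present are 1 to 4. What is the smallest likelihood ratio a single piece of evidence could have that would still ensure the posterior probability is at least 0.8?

16

Prior odds = 0.25.
Target odds = 0.8/0.2 = 4.
Required Bayes factor = 4 ÷ 0.25 = 16.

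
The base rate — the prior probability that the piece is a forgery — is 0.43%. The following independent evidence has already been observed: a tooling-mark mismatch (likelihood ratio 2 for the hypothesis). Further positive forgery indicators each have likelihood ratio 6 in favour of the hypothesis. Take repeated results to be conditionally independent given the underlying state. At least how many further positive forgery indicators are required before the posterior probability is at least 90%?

Prior odds = 0.0043/0.9957 = 43/9957.
Bayes factor of the evidence already in hand = 2.
Odds after that evidence = (43/9957) × 2 = 86/9957.
Target odds = 0.9/0.1 = 9.
Need 6ⁿ ≥ 9 ÷ (86/9957) = 89613/86.
6³ = 216 falls short of 89613/86 but 6⁴ = 1296 reaches it, so n = 4.

4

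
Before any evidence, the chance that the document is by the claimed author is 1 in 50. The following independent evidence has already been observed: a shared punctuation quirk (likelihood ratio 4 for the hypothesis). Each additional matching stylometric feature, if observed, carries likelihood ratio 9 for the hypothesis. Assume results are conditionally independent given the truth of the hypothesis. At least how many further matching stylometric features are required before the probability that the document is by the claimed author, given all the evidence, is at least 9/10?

Prior odds = 0.02/0.98 = 1/49.
Bayes factor of the evidence already in hand = 4.
Odds after that evidence = (1/49) × 4 = 4/49.
Target odds = 0.9/0.1 = 9.
Need 9ⁿ ≥ 9 ÷ (4/49) = 110.25.
9² = 81 falls short of 110.25 but 9³ = 729 reaches it, so n = 3.

3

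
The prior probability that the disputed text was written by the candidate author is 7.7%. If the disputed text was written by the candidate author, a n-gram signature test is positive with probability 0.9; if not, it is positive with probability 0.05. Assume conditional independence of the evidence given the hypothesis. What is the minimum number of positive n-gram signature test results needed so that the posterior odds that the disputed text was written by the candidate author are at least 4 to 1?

2

Prior odds: 0.077 ÷ 0.923 = 77/923.
Likelihood ratio of a positive = 0.9/0.05 = 18.
Target odds = 4.
Need (77/923) × 18ⁿ ≥ 4, i.e. 18ⁿ ≥ 3692/77.
18¹ = 18 falls short of 3692/77 but 18² = 324 reaches it, so n = 2.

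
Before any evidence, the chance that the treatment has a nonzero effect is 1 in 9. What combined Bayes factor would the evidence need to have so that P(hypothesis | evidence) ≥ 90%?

72

Prior odds = (1/9)/(8/9) = 0.125.
Target odds = 0.9/0.1 = 9.
Required Bayes factor = 9 ÷ 0.125 = 72.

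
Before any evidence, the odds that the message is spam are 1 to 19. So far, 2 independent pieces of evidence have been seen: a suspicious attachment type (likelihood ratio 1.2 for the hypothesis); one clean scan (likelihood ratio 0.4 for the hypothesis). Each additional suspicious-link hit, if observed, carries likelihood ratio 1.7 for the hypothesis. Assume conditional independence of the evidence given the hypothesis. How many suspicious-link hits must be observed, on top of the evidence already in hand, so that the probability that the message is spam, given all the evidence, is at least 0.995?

17

Prior odds = 1/19.
Combined Bayes factor of the evidence already in hand = 1.2 × 0.4 = 0.48.
Odds after that evidence = (1/19) × 0.48 = 12/475.
Target odds = 0.995/0.005 = 199.
Need 1.7ⁿ ≥ 199 ÷ (12/475) = 94525/12.
1.7¹⁶ ≈4866.12 falls short of 94525/12 but 1.7¹⁷ ≈8272.4 reaches it, so n = 17.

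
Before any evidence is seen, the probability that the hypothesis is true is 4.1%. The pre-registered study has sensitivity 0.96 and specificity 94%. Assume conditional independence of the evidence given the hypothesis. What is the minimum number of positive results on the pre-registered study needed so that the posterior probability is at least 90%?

Prior odds = 0.041/0.959 = 41/959.
False-positive rate = 1 − 0.94 = 0.06; likelihood ratio of a positive = 0.96/0.06 = 16.
Target odds: 0.9 ÷ 0.1 = 9.
Need (41/959) × 16ⁿ ≥ 9, i.e. 16ⁿ ≥ 8631/41.
16¹ = 16 falls short of 8631/41 but 16² = 256 reaches it, so n = 2.

2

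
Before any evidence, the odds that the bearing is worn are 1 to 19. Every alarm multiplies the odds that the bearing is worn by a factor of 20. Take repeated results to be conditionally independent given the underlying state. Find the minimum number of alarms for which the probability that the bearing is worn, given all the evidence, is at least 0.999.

4

Prior odds = 1/19.
Likelihood ratio per alarm = 20.
Target posterior odds = 0.999/0.001 = 999.
Require 20ⁿ ≥ 999 ÷ (1/19) = 18981.
20³ = 8000 falls short of 18981 but 20⁴ = 160000 reaches it, so n = 4.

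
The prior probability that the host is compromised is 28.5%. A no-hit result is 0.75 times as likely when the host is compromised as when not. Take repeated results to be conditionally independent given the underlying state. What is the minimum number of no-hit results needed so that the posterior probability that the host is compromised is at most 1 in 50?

Prior odds = 0.285/0.715 = 57/143.
Likelihood ratio per no-hit result = 0.75.
Target posterior odds = 0.02/0.98 = 1/49.
Require 0.75ⁿ ≤ 1/49 ÷ (57/143) = 143/2793.
0.75¹⁰ = 59049/1048576 is still above 143/2793 but 0.75¹¹ = 177147/4194304 is at or below it, so n = 11.

11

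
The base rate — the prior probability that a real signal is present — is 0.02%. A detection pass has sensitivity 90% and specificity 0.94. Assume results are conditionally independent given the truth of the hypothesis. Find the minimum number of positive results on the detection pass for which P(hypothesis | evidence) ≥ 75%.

Prior odds: 0.0002 ÷ 0.9998 = 1/4999.
False-positive rate = 1 − 0.94 = 0.06; likelihood ratio of a positive = 0.9/0.06 = 15.
Target odds: 0.75 ÷ 0.25 = 3.
Need (1/4999) × 15ⁿ ≥ 3, i.e. 15ⁿ ≥ 14997.
15³ = 3375 falls short of 14997 but 15⁴ = 50625 reaches it, so n = 4.

4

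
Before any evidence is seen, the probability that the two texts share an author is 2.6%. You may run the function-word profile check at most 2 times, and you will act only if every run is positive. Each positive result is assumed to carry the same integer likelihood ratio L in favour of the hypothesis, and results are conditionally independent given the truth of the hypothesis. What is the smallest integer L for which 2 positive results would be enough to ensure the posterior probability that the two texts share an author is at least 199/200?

Prior odds = 0.026/0.974 = 13/487.
Target odds = 0.995/0.005 = 199.
Need L² ≥ 199 ÷ (13/487) = 96913/13.
86² = 7396 < 96913/13 ≤ 7569 = 87², so L = 87.

87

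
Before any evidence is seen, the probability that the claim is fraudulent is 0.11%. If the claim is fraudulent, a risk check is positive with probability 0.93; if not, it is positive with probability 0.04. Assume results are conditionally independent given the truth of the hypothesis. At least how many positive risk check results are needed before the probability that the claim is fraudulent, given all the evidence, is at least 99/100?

Prior odds: 0.0011 ÷ 0.9989 = 11/9989.
Likelihood ratio of a positive = 0.93/0.04 = 23.25.
Target posterior odds = 0.99/0.01 = 99.
Need (11/9989) × 23.25ⁿ ≥ 99, i.e. 23.25ⁿ ≥ 89901.
23.25³ = 804357/64 falls short of 89901 but 23.25⁴ = 74805201/256 reaches it, so n = 4.

4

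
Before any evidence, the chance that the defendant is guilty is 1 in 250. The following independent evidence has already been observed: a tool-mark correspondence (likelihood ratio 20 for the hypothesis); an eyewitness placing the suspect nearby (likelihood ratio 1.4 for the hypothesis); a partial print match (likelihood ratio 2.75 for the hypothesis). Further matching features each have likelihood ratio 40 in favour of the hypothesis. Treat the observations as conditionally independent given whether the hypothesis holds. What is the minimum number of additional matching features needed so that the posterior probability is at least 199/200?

2

Prior odds = 0.004/0.996 = 1/249.
Combined Bayes factor of the evidence already in hand = 20 × 1.4 × 2.75 = 77.
Odds after that evidence = (1/249) × 77 = 77/249.
Target odds = 0.995/0.005 = 199.
Need 40ⁿ ≥ 199 ÷ (77/249) = 49551/77.
40¹ = 40 falls short of 49551/77 but 40² = 1600 reaches it, so n = 2.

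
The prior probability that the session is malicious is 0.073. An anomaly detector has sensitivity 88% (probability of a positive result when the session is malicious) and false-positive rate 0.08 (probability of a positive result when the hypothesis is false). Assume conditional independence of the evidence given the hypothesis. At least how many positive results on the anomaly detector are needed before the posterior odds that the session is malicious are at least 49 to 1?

Prior odds: 0.073 ÷ 0.927 = 73/927.
Likelihood ratio of a positive result = 0.88/0.08 = 11.
Target odds = 49.
Need (73/927) × 11ⁿ ≥ 49, i.e. 11ⁿ ≥ 45423/73.
11² = 121 falls short of 45423/73 but 11³ = 1331 reaches it, so n = 3.

3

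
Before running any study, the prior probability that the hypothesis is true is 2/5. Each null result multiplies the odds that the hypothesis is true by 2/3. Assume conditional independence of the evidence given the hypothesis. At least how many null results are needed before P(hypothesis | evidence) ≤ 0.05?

7

Prior odds: 0.4 ÷ 0.6 = 2/3.
Likelihood ratio per null result = 2/3.
Target odds: 0.05 ÷ 0.95 = 1/19.
Require (2/3)ⁿ ≤ 1/19 ÷ (2/3) = 3/38.
(2/3)⁶ = 64/729 is still above 3/38 but (2/3)⁷ = 128/2187 is at or below it, so n = 7.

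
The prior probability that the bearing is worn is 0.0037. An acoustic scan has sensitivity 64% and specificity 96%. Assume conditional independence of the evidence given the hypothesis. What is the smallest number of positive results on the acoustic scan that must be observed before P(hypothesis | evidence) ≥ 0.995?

4

Prior odds: 0.0037 ÷ 0.9963 = 37/9963.
False-positive rate = 1 − 0.96 = 0.04; likelihood ratio of a positive = 0.64/0.04 = 16.
Target odds: 0.995 ÷ 0.005 = 199.
Need (37/9963) × 16ⁿ ≥ 199, i.e. 16ⁿ ≥ 1982637/37.
16³ = 4096 falls short of 1982637/37 but 16⁴ = 65536 reaches it, so n = 4.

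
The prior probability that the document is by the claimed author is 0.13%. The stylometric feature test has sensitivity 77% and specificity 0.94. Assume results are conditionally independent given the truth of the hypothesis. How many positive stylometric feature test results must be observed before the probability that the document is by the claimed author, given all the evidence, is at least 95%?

Prior odds: 0.0013 ÷ 0.9987 = 13/9987.
False-positive rate = 1 − 0.94 = 0.06; likelihood ratio of a positive = 0.77/0.06 = 77/6.
Target posterior odds = 0.95/0.05 = 19.
Require (77/6)ⁿ ≥ 19 ÷ (13/9987) = 189753/13.
(77/6)³ = 456533/216 falls short of 189753/13 but (77/6)⁴ = 35153041/1296 reaches it, so n = 4.

4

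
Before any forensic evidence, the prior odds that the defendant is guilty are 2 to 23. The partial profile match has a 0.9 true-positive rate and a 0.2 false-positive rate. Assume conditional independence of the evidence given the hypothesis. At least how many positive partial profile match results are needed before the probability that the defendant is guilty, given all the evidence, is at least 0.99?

5

Prior odds = 2/23.
Likelihood ratio of a positive result = 0.9/0.2 = 4.5.
Target odds: 0.99 ÷ 0.01 = 99.
Need (2/23) × 4.5ⁿ ≥ 99, i.e. 4.5ⁿ ≥ 1138.5.
4.5⁴ = 410.0625 falls short of 1138.5 but 4.5⁵ = 1845.28125 reaches it, so n = 5.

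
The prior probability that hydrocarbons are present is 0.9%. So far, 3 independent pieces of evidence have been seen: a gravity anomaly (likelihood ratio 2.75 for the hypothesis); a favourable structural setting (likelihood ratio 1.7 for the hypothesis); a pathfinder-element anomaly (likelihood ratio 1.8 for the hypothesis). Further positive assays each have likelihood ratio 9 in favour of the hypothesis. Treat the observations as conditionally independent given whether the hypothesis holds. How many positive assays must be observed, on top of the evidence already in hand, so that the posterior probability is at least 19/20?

3

Prior odds = 0.009/0.991 = 9/991.
Combined Bayes factor of the evidence already in hand = 2.75 × 1.7 × 1.8 = 8.415.
Odds after that evidence = (9/991) × 8.415 = 15147/198200.
Target odds = 0.95/0.05 = 19.
Need 9ⁿ ≥ 19 ÷ (15147/198200) = 3765800/15147.
9² = 81 falls short of 3765800/15147 but 9³ = 729 reaches it, so n = 3.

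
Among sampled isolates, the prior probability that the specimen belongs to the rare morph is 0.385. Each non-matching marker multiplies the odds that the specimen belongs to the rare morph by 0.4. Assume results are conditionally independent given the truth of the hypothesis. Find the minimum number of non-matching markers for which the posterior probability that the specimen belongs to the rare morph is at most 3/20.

2

Prior odds = 0.385/0.615 = 77/123.
Likelihood ratio per non-matching marker = 0.4.
Target odds: 0.15 ÷ 0.85 = 3/17.
Need (77/123) × 0.4ⁿ ≤ 3/17, i.e. 0.4ⁿ ≤ 369/1309.
0.4¹ = 0.4 is still above 369/1309 but 0.4² = 0.16 is at or below it, so n = 2.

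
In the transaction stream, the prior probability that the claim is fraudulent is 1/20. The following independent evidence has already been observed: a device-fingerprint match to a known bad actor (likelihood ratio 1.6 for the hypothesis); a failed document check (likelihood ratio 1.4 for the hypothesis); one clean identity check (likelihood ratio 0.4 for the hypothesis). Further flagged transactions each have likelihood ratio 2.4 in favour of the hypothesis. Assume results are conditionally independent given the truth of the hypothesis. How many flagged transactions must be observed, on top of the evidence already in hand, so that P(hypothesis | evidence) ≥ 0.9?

Prior odds = 0.05/0.95 = 1/19.
Combined Bayes factor of the evidence already in hand = 1.6 × 1.4 × 0.4 = 0.896.
Odds after that evidence = (1/19) × 0.896 = 112/2375.
Target odds = 0.9/0.1 = 9.
Need 2.4ⁿ ≥ 9 ÷ (112/2375) = 21375/112.
2.4⁵ = 79.62624 falls short of 21375/112 but 2.4⁶ = 2985984/15625 reaches it, so n = 6.

6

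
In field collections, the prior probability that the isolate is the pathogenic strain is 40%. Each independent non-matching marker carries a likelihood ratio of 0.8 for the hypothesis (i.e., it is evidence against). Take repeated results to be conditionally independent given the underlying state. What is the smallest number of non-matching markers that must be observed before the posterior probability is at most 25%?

4

Prior odds = 0.4/0.6 = 2/3.
Likelihood ratio per non-matching marker = 0.8.
Target posterior odds = 0.25/0.75 = 1/3.
Need (2/3) × 0.8ⁿ ≤ 1/3, i.e. 0.8ⁿ ≤ 0.5.
0.8³ = 0.512 is still above 0.5 but 0.8⁴ = 0.4096 is at or below it, so n = 4.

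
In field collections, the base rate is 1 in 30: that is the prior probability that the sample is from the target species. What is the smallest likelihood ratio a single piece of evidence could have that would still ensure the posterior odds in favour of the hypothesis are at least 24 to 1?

696

Prior odds = (1/30)/(29/30) = 1/29.
Target odds = 24.
Required Bayes factor = 24 ÷ (1/29) = 696.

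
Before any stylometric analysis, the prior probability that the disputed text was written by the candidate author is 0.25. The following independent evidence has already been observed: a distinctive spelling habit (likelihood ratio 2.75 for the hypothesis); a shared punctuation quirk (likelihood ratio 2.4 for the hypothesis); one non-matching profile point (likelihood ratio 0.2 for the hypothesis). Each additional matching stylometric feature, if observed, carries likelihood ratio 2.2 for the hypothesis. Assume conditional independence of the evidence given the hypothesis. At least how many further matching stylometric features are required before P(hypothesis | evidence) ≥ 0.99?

7

Prior odds = 0.25/0.75 = 1/3.
Combined Bayes factor of the evidence already in hand = 2.75 × 2.4 × 0.2 = 1.32.
Odds after that evidence = (1/3) × 1.32 = 0.44.
Target odds = 0.99/0.01 = 99.
Need 2.2ⁿ ≥ 99 ÷ 0.44 = 225.
2.2⁶ = 1771561/15625 falls short of 225 but 2.2⁷ = 19487171/78125 reaches it, so n = 7.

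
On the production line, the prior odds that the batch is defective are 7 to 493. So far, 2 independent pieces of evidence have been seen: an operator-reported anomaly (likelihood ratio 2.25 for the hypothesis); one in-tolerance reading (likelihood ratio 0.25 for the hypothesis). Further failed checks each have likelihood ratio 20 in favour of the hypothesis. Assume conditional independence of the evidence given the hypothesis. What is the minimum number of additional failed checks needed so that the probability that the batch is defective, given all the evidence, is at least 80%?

3

Prior odds = 7/493.
Combined Bayes factor of the evidence already in hand = 2.25 × 0.25 = 0.5625.
Odds after that evidence = (7/493) × 0.5625 = 63/7888.
Target odds = 0.8/0.2 = 4.
Need 20ⁿ ≥ 4 ÷ (63/7888) = 31552/63.
20² = 400 falls short of 31552/63 but 20³ = 8000 reaches it, so n = 3.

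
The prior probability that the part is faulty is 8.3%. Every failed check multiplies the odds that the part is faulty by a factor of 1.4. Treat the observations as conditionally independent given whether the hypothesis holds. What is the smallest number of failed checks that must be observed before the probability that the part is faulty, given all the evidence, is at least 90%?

14

Prior odds = 0.083/0.917 = 83/917.
Likelihood ratio per failed check = 1.4.
Target posterior odds = 0.9/0.1 = 9.
Need (83/917) × 1.4ⁿ ≥ 9, i.e. 1.4ⁿ ≥ 8253/83.
1.4¹³ ≈79.3715 falls short of 8253/83 but 1.4¹⁴ ≈111.12 reaches it, so n = 14.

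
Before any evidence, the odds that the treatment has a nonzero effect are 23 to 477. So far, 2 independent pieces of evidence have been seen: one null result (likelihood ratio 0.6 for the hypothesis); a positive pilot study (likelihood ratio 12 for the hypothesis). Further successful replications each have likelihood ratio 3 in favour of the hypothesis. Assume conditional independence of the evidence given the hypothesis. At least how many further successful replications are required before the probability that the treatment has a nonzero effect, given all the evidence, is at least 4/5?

3

Prior odds = 23/477.
Combined Bayes factor of the evidence already in hand = 0.6 × 12 = 7.2.
Odds after that evidence = (23/477) × 7.2 = 92/265.
Target odds = 0.8/0.2 = 4.
Need 3ⁿ ≥ 4 ÷ (92/265) = 265/23.
3² = 9 falls short of 265/23 but 3³ = 27 reaches it, so n = 3.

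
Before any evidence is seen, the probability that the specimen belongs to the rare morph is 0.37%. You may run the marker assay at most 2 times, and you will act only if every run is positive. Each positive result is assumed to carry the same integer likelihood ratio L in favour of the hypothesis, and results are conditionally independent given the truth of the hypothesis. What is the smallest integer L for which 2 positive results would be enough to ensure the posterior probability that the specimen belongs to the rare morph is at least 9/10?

50

Prior odds = 0.0037/0.9963 = 37/9963.
Target odds = 0.9/0.1 = 9.
Need L² ≥ 9 ÷ (37/9963) = 89667/37.
49² = 2401 < 89667/37 ≤ 2500 = 50², so L = 50.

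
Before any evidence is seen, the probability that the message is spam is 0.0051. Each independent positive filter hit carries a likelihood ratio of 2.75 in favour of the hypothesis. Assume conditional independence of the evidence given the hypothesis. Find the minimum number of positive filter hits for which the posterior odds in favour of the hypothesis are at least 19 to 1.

Prior odds: 0.0051 ÷ 0.9949 = 51/9949.
Likelihood ratio per positive filter hit = 2.75.
Target odds = 19.
Need (51/9949) × 2.75ⁿ ≥ 19, i.e. 2.75ⁿ ≥ 189031/51.
2.75⁸ = 214358881/65536 falls short of 189031/51 but 2.75⁹ ≈8994.86 reaches it, so n = 9.

9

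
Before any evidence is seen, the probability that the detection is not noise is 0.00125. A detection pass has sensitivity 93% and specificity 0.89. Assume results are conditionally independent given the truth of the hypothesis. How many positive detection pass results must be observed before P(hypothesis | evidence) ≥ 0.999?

7

Prior odds = 0.00125/0.99875 = 1/799.
False-positive rate = 1 − 0.89 = 0.11; likelihood ratio of a positive = 0.93/0.11 = 93/11.
Target posterior odds = 0.999/0.001 = 999.
Require (93/11)ⁿ ≥ 999 ÷ (1/799) = 798201.
(93/11)⁶ ≈365209 falls short of 798201 but (93/11)⁷ ≈3.08768e+06 reaches it, so n = 7.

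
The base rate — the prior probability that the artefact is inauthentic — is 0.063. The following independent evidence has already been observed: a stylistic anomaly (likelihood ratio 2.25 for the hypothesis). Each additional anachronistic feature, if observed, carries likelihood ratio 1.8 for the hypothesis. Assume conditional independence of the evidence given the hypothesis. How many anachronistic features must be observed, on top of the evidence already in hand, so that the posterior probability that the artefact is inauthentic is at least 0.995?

Prior odds = 0.063/0.937 = 63/937.
Bayes factor of the evidence already in hand = 2.25.
Odds after that evidence = (63/937) × 2.25 = 567/3748.
Target odds = 0.995/0.005 = 199.
Need 1.8ⁿ ≥ 199 ÷ (567/3748) = 745852/567.
1.8¹² ≈1156.83 falls short of 745852/567 but 1.8¹³ ≈2082.3 reaches it, so n = 13.

13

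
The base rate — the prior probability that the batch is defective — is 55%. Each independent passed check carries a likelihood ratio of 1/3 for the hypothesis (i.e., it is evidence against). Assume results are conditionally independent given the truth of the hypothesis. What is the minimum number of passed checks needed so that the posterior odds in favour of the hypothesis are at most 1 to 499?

6

Prior odds = 0.55/0.45 = 11/9.
Likelihood ratio per passed check = 1/3.
Target odds = 1/499.
Require (1/3)ⁿ ≤ 1/499 ÷ (11/9) = 9/5489.
(1/3)⁵ = 1/243 is still above 9/5489 but (1/3)⁶ = 1/729 is at or below it, so n = 6.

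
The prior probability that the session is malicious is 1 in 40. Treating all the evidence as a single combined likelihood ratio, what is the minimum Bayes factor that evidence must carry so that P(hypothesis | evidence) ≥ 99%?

Prior odds = 0.025/0.975 = 1/39.
Target odds = 0.99/0.01 = 99.
Required Bayes factor = 99 ÷ (1/39) = 3861.

3861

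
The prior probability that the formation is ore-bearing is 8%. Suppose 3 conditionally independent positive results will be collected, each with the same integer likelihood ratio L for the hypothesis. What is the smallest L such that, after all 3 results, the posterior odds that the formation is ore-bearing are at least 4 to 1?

Prior odds = 0.08/0.92 = 2/23.
Target odds = 4.
Need L³ ≥ 4 ÷ (2/23) = 46.
3³ = 27 < 46 ≤ 64 = 4³, so L = 4.

4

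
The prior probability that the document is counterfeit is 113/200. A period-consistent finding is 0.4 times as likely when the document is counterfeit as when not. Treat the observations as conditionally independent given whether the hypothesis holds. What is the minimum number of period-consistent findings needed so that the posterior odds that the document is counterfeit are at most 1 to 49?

5

Prior odds: 0.565 ÷ 0.435 = 113/87.
Likelihood ratio per period-consistent finding = 0.4.
Target odds = 1/49.
Need (113/87) × 0.4ⁿ ≤ 1/49, i.e. 0.4ⁿ ≤ 87/5537.
0.4⁴ = 0.0256 is still above 87/5537 but 0.4⁵ = 0.01024 is at or below it, so n = 5.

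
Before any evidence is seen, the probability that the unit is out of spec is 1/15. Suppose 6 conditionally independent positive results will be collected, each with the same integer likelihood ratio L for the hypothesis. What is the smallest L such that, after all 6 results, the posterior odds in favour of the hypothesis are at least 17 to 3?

Prior odds = (1/15)/(14/15) = 1/14.
Target odds = 17/3.
Need L⁶ ≥ 17/3 ÷ (1/14) = 238/3.
2⁶ = 64 < 238/3 ≤ 729 = 3⁶, so L = 3.

3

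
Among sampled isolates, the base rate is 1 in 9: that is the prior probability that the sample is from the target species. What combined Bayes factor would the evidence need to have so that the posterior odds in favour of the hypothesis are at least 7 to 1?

Prior odds = (1/9)/(8/9) = 0.125.
Target odds = 7.
Required Bayes factor = 7 ÷ 0.125 = 56.

56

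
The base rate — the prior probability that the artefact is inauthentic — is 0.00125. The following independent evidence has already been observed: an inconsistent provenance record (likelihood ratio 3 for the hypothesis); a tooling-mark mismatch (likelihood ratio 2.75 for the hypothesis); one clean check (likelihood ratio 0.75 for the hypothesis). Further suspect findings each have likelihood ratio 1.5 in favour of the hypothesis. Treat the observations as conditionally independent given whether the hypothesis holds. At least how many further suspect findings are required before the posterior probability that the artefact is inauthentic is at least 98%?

22

Prior odds = 0.00125/0.99875 = 1/799.
Combined Bayes factor of the evidence already in hand = 3 × 2.75 × 0.75 = 6.1875.
Odds after that evidence = (1/799) × 6.1875 = 99/12784.
Target odds = 0.98/0.02 = 49.
Need 1.5ⁿ ≥ 49 ÷ (99/12784) = 626416/99.
1.5²¹ ≈4987.89 falls short of 626416/99 but 1.5²² ≈7481.83 reaches it, so n = 22.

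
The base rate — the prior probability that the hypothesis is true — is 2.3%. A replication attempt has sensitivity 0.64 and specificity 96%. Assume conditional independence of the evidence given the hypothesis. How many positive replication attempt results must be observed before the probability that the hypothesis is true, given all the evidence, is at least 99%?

4

Prior odds = 0.023/0.977 = 23/977.
False-positive rate = 1 − 0.96 = 0.04; likelihood ratio of a positive = 0.64/0.04 = 16.
Target odds: 0.99 ÷ 0.01 = 99.
Need (23/977) × 16ⁿ ≥ 99, i.e. 16ⁿ ≥ 96723/23.
16³ = 4096 falls short of 96723/23 but 16⁴ = 65536 reaches it, so n = 4.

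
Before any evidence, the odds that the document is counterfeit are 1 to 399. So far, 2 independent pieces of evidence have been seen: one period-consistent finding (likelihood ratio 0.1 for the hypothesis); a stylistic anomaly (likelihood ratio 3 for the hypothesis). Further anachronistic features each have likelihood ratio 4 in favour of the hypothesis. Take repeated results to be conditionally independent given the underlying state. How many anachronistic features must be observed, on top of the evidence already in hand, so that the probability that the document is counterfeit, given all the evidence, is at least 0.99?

9

Prior odds = 1/399.
Combined Bayes factor of the evidence already in hand = 0.1 × 3 = 0.3.
Odds after that evidence = (1/399) × 0.3 = 1/1330.
Target odds = 0.99/0.01 = 99.
Need 4ⁿ ≥ 99 ÷ (1/1330) = 131670.
4⁸ = 65536 falls short of 131670 but 4⁹ = 262144 reaches it, so n = 9.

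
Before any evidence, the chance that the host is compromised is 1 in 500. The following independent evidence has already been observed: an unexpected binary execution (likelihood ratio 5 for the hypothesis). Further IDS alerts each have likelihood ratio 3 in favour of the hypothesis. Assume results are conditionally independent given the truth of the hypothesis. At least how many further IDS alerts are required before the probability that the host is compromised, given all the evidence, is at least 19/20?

7

Prior odds = 0.002/0.998 = 1/499.
Bayes factor of the evidence already in hand = 5.
Odds after that evidence = (1/499) × 5 = 5/499.
Target odds = 0.95/0.05 = 19.
Need 3ⁿ ≥ 19 ÷ (5/499) = 1896.2.
3⁶ = 729 falls short of 1896.2 but 3⁷ = 2187 reaches it, so n = 7.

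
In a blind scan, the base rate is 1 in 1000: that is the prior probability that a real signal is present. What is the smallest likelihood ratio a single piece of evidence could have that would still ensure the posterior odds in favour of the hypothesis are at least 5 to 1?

Prior odds = 0.001/0.999 = 1/999.
Target odds = 5.
Required Bayes factor = 5 ÷ (1/999) = 4995.

4995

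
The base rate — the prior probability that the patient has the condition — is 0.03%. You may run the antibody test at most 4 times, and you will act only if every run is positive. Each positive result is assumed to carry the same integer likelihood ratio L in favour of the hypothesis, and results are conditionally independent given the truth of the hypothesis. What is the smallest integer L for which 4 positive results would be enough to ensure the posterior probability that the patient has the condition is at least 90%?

14

Prior odds = 0.0003/0.9997 = 3/9997.
Target odds = 0.9/0.1 = 9.
Need L⁴ ≥ 9 ÷ (3/9997) = 29991.
13⁴ = 28561 < 29991 ≤ 38416 = 14⁴, so L = 14.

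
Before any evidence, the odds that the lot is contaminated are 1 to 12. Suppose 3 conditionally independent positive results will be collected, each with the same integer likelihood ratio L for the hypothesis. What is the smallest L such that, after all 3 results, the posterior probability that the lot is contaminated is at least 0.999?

Prior odds = 1/12.
Target odds = 0.999/0.001 = 999.
Need L³ ≥ 999 ÷ (1/12) = 11988.
22³ = 10648 < 11988 ≤ 12167 = 23³, so L = 23.

23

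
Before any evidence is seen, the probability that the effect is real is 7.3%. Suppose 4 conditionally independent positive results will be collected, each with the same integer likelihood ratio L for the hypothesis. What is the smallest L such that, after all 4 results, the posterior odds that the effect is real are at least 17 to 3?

Prior odds = 0.073/0.927 = 73/927.
Target odds = 17/3.
Need L⁴ ≥ 17/3 ÷ (73/927) = 5253/73.
2⁴ = 16 < 5253/73 ≤ 81 = 3⁴, so L = 3.

3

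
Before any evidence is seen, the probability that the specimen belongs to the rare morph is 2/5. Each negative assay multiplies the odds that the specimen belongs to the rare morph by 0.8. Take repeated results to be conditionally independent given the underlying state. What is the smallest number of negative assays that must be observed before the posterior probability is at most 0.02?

16

Prior odds = 0.4/0.6 = 2/3.
Likelihood ratio per negative assay = 0.8.
Target posterior odds = 0.02/0.98 = 1/49.
Need (2/3) × 0.8ⁿ ≤ 1/49, i.e. 0.8ⁿ ≤ 3/98.
0.8¹⁵ ≈0.0351844 is still above 3/98 but 0.8¹⁶ ≈0.0281475 is at or below it, so n = 16.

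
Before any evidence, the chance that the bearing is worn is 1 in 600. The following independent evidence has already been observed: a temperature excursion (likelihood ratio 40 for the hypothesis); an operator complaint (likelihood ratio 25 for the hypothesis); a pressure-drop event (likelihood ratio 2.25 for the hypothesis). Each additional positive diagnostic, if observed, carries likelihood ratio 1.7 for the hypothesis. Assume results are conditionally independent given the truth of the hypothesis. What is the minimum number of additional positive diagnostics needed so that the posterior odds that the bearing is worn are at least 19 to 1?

Prior odds = (1/600)/(599/600) = 1/599.
Combined Bayes factor of the evidence already in hand = 40 × 25 × 2.25 = 2250.
Odds after that evidence = (1/599) × 2250 = 2250/599.
Target odds = 19.
Need 1.7ⁿ ≥ 19 ÷ (2250/599) = 11381/2250.
1.7³ = 4.913 falls short of 11381/2250 but 1.7⁴ = 8.3521 reaches it, so n = 4.

4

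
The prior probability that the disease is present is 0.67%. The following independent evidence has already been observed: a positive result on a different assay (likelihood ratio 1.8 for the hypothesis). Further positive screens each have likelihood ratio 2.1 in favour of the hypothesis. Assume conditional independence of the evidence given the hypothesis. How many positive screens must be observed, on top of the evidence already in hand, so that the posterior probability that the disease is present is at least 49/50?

12

Prior odds = 0.0067/0.9933 = 67/9933.
Bayes factor of the evidence already in hand = 1.8.
Odds after that evidence = (67/9933) × 1.8 = 201/16555.
Target odds = 0.98/0.02 = 49.
Need 2.1ⁿ ≥ 49 ÷ (201/16555) = 811195/201.
2.1¹¹ ≈3502.78 falls short of 811195/201 but 2.1¹² ≈7355.83 reaches it, so n = 12.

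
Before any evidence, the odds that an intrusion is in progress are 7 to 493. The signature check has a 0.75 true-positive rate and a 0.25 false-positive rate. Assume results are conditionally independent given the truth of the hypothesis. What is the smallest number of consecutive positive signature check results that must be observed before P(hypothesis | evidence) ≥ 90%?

6

Prior odds = 7/493.
Likelihood ratio of a positive result = 0.75/0.25 = 3.
Target odds: 0.9 ÷ 0.1 = 9.
Need (7/493) × 3ⁿ ≥ 9, i.e. 3ⁿ ≥ 4437/7.
3⁵ = 243 falls short of 4437/7 but 3⁶ = 729 reaches it, so n = 6.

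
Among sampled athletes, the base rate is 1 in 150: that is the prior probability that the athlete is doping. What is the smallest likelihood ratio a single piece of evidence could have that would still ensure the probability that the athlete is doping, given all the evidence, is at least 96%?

3576

Prior odds = (1/150)/(149/150) = 1/149.
Target odds = 0.96/0.04 = 24.
Required Bayes factor = 24 ÷ (1/149) = 3576.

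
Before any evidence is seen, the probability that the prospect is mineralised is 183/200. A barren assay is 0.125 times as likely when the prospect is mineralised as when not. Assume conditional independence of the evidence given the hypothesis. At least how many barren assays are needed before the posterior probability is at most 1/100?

Prior odds = 0.915/0.085 = 183/17.
Likelihood ratio per barren assay = 0.125.
Target odds: 0.01 ÷ 0.99 = 1/99.
Require 0.125ⁿ ≤ 1/99 ÷ (183/17) = 17/18117.
0.125³ = 0.001953125 is still above 17/18117 but 0.125⁴ = 1/4096 is at or below it, so n = 4.

4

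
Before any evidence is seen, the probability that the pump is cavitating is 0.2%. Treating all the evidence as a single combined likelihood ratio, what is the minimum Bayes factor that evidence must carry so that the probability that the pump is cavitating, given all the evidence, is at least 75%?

1497

Prior odds = 0.002/0.998 = 1/499.
Target odds = 0.75/0.25 = 3.
Required Bayes factor = 3 ÷ (1/499) = 1497.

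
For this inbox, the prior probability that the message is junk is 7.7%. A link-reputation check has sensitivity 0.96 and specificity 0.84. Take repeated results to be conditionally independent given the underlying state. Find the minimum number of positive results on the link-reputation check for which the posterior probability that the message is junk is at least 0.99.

4

Prior odds: 0.077 ÷ 0.923 = 77/923.
False-positive rate = 1 − 0.84 = 0.16; likelihood ratio of a positive = 0.96/0.16 = 6.
Target posterior odds = 0.99/0.01 = 99.
Need (77/923) × 6ⁿ ≥ 99, i.e. 6ⁿ ≥ 8307/7.
6³ = 216 falls short of 8307/7 but 6⁴ = 1296 reaches it, so n = 4.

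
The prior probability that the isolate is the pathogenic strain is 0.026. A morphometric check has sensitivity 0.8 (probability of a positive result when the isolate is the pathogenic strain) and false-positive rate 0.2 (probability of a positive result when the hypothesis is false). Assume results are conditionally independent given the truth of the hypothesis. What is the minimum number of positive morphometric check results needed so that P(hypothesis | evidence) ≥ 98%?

6

Prior odds: 0.026 ÷ 0.974 = 13/487.
Likelihood ratio of a positive result = 0.8/0.2 = 4.
Target odds: 0.98 ÷ 0.02 = 49.
Need (13/487) × 4ⁿ ≥ 49, i.e. 4ⁿ ≥ 23863/13.
4⁵ = 1024 falls short of 23863/13 but 4⁶ = 4096 reaches it, so n = 6.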